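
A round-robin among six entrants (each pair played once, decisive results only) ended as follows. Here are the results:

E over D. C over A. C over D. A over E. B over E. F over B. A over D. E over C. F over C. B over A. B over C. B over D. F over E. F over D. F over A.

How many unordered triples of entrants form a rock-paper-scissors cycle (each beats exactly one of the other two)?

1

Of the C(6,3) = 20 triples, the cyclic ones are: {A, C, E}.
That is 1.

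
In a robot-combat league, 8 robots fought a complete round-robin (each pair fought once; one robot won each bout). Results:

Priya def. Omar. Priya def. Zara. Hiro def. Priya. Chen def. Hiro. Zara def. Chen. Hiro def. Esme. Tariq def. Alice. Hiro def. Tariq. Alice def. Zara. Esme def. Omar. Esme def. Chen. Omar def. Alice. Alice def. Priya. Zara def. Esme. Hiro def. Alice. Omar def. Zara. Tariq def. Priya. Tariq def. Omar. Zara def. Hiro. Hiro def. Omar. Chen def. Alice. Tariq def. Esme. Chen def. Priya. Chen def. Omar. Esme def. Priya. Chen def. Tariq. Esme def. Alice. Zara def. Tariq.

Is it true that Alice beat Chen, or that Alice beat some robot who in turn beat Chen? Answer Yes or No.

Yes

Alice did not beat Chen directly.
Alice beat Zara, Priya. Of those, Zara beat Chen.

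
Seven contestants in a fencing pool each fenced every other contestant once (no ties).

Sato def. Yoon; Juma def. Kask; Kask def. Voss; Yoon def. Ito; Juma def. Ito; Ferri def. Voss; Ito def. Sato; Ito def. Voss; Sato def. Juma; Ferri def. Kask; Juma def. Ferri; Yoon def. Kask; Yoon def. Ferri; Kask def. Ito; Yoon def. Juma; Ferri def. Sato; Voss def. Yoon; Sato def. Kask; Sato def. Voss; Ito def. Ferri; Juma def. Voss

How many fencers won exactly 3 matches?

2

Win totals: Kask 2, Ito 3, Juma 4, Ferri 3, Sato 4, Voss 1, Yoon 4.
Exactly 3: Ito, Ferri — 2 fencers.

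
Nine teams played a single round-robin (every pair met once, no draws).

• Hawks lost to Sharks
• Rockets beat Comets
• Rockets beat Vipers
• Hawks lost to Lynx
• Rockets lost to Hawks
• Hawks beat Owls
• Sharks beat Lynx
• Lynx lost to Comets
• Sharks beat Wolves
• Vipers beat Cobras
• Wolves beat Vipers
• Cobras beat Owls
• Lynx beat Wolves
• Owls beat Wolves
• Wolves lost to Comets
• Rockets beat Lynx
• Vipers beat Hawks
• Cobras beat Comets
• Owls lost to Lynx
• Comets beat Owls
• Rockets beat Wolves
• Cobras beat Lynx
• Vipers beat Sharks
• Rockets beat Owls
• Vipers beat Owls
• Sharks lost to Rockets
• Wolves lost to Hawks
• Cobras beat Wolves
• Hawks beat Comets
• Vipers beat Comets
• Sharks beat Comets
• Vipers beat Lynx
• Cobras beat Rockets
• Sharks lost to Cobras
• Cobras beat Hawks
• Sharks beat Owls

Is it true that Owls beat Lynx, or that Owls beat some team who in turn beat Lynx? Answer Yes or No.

Owls did not beat Lynx directly.
Owls beat Wolves, but each of them lost to Lynx. No two-step path.

No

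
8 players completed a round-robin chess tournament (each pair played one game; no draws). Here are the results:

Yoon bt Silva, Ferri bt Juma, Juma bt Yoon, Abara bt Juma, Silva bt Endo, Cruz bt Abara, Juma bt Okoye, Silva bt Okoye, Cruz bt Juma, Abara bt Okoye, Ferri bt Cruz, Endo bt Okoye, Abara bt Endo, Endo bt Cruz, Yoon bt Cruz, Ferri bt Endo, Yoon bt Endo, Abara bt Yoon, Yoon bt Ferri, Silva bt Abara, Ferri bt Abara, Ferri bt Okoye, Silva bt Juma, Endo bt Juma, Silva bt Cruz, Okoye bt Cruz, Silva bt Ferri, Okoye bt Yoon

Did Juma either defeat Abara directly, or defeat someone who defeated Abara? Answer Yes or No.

No

Juma did not beat Abara directly.
Juma beat Yoon, Okoye, but each of them lost to Abara. No two-step path.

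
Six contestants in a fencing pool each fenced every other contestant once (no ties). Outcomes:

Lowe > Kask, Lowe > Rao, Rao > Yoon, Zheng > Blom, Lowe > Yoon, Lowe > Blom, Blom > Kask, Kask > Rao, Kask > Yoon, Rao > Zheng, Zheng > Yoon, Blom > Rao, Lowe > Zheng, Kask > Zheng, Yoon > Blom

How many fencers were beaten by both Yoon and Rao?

Yoon beat: Blom.
Rao beat: Yoon, Zheng.
No one was beaten by both.

0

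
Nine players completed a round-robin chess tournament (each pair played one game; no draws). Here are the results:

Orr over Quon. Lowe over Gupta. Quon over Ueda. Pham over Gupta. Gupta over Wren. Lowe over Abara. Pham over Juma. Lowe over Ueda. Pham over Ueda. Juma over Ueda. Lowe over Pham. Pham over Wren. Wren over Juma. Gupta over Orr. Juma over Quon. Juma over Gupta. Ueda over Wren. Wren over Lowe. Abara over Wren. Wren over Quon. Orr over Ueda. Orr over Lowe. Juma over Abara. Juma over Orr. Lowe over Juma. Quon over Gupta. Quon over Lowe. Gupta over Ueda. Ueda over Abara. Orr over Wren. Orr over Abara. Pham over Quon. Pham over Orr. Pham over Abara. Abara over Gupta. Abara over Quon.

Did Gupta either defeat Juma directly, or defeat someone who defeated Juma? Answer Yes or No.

Yes

Gupta did not beat Juma directly.
Gupta beat Orr, Ueda, Wren. Of those, Wren beat Juma.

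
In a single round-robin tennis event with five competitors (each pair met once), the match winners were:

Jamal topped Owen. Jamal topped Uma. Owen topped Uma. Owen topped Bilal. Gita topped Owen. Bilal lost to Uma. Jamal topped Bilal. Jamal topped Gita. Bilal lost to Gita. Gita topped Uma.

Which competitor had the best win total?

Win totals: Uma 1, Bilal 0, Gita 3, Jamal 4, Owen 2.
Jamal leads with 4 wins (next highest: 3).

Jamal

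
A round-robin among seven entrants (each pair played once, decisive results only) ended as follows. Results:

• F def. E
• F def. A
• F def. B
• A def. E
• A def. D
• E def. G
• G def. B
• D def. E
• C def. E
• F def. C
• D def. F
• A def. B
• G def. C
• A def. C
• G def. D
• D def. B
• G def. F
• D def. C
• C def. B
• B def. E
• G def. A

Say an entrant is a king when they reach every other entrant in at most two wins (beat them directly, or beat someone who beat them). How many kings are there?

A reaches everyone (king).
B cannot reach A, C, D, F in two steps.
C cannot reach A, D, F in two steps.
D reaches everyone (king).
E reaches everyone (king).
F reaches everyone (king).
G reaches everyone (king).
Kings: A, D, E, F, G — 5.

5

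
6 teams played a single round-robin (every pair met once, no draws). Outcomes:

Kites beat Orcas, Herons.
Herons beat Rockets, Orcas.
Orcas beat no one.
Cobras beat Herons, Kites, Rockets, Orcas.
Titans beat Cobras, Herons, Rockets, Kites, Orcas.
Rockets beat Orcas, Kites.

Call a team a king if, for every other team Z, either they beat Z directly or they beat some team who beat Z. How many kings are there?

1

Orcas cannot reach Rockets, Titans, Cobras, Kites, Herons in two steps.
Rockets cannot reach Titans, Cobras in two steps.
Titans reaches everyone (king).
Cobras cannot reach Titans in two steps.
Kites cannot reach Titans, Cobras in two steps.
Herons cannot reach Titans, Cobras in two steps.
Kings: Titans — 1.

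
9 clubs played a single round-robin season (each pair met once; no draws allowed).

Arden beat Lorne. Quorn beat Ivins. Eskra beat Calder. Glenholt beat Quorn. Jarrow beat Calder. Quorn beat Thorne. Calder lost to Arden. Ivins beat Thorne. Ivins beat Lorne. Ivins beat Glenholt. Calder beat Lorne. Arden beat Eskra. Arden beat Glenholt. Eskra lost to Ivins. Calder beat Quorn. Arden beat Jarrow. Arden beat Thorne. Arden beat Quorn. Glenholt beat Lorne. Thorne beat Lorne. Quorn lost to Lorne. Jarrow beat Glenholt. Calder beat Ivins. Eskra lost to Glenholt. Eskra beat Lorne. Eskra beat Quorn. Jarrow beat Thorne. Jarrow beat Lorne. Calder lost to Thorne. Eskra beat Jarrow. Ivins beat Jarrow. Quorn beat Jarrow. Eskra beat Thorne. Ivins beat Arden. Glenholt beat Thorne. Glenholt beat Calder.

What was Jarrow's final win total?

4

Jarrow's results: beat Calder, Thorne, Glenholt, Lorne; lost to Quorn, Arden, Ivins, Eskra.
That is 4 wins.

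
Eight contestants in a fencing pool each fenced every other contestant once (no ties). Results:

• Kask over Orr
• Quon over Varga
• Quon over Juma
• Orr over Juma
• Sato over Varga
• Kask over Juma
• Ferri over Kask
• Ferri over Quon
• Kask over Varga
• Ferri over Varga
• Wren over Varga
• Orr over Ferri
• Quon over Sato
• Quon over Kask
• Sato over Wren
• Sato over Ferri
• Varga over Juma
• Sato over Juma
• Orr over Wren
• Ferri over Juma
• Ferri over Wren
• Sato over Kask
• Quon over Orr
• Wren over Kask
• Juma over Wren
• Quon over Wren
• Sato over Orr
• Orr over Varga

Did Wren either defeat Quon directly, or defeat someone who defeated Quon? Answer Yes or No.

No

Wren did not beat Quon directly.
Wren beat Kask, Varga, but each of them lost to Quon. No two-step path.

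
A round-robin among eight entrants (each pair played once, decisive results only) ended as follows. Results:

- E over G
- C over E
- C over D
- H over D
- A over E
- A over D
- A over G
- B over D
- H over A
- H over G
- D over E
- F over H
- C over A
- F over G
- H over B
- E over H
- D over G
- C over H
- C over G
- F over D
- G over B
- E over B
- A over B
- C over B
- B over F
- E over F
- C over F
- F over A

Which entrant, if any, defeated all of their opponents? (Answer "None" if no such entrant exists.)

C has 7 wins out of 7 opponents — a perfect record.

C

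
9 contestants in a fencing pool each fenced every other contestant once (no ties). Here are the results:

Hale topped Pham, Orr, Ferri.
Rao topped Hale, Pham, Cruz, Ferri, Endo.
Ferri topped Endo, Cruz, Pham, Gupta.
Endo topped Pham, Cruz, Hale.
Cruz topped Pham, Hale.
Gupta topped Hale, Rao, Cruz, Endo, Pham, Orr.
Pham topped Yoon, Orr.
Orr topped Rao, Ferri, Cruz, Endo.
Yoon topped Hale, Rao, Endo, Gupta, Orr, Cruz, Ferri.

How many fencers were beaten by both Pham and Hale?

1

Pham beat: Yoon, Orr.
Hale beat: Pham, Orr, Ferri.
Both beat: Orr — 1.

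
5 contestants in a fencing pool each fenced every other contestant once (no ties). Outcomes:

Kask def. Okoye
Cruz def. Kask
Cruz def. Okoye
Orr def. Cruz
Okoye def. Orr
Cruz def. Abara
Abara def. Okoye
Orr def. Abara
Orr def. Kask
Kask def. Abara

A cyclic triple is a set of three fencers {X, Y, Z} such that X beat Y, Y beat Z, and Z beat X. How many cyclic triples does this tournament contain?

Win totals: Orr 3, Okoye 1, Abara 1, Kask 2, Cruz 3.
A fencer with w wins dominates both others in C(w,2) triples; summing gives 3 + 0 + 0 + 1 + 3 = 7 transitive triples.
Total triples C(5,3) = 10, so cyclic triples = 10 − 7 = 3.

3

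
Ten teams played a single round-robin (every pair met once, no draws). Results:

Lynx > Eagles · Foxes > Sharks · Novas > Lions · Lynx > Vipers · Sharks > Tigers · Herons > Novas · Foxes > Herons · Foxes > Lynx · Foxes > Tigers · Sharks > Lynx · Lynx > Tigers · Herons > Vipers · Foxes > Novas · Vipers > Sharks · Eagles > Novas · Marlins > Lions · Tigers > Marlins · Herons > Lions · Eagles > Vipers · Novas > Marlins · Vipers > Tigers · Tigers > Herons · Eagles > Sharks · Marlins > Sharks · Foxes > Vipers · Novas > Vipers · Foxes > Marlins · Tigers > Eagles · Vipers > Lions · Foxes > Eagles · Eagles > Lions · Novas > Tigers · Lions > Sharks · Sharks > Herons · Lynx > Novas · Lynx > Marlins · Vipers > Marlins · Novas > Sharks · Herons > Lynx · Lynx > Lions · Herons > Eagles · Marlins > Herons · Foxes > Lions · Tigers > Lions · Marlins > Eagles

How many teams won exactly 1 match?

Win totals: Marlins 4, Herons 5, Lynx 6, Tigers 4, Eagles 4, Foxes 9, Sharks 3, Novas 5, Lions 1, Vipers 4.
Exactly 1: Lions — 1 team.

1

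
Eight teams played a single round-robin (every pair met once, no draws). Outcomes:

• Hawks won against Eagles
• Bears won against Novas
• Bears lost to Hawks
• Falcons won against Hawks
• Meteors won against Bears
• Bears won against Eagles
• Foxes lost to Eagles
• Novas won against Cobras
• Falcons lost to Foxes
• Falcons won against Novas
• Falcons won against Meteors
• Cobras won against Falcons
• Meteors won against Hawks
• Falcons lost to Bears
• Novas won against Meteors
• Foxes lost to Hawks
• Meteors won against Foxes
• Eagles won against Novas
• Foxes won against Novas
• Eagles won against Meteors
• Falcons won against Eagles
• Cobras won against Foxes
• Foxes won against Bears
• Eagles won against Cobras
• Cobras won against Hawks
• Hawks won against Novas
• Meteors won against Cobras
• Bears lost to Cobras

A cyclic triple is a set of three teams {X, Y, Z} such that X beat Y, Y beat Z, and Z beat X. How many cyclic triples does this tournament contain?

Win totals: Falcons 4, Foxes 3, Eagles 4, Meteors 4, Hawks 4, Cobras 4, Novas 2, Bears 3.
A team with w wins dominates both others in C(w,2) triples; summing gives 6 + 3 + 6 + 6 + 6 + 6 + 1 + 3 = 37 transitive triples.
Total triples C(8,3) = 56, so cyclic triples = 56 − 37 = 19.

19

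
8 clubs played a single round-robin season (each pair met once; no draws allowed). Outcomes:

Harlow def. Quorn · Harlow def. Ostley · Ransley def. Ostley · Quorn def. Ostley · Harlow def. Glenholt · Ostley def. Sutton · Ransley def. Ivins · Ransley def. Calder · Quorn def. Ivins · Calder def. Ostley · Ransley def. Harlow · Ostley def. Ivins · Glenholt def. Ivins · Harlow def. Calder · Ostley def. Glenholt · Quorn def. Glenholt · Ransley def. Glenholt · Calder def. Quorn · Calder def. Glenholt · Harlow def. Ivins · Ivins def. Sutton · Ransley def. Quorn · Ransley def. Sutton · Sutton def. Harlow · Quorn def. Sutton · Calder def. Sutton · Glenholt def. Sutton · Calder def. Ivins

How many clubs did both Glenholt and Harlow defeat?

1

Glenholt beat: Sutton, Ivins.
Harlow beat: Glenholt, Calder, Ivins, Ostley, Quorn.
Both beat: Ivins — 1.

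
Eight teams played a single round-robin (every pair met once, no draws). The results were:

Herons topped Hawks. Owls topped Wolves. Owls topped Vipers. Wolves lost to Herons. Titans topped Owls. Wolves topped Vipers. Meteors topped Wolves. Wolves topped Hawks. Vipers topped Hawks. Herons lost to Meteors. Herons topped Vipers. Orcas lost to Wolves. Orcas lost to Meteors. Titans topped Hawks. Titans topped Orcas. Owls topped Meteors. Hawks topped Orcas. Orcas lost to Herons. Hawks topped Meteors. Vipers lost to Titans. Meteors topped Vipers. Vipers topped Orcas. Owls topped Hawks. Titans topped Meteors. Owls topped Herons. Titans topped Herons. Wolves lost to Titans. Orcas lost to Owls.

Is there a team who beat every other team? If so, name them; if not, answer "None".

Titans

Titans has 7 wins out of 7 opponents — a perfect record.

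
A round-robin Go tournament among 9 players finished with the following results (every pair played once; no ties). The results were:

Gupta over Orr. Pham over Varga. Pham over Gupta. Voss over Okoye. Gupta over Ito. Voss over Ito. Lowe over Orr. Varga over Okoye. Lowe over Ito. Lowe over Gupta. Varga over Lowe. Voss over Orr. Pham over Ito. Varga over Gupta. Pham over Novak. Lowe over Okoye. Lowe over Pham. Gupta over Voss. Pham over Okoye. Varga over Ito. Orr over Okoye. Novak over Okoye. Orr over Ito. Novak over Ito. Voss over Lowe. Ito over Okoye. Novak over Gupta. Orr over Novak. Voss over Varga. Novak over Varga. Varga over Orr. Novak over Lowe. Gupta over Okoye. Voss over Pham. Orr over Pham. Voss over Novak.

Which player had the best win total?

Win totals: Varga 5, Novak 5, Pham 5, Voss 7, Okoye 0, Lowe 5, Orr 4, Ito 1, Gupta 4.
Voss leads with 7 wins (next highest: 5).

Voss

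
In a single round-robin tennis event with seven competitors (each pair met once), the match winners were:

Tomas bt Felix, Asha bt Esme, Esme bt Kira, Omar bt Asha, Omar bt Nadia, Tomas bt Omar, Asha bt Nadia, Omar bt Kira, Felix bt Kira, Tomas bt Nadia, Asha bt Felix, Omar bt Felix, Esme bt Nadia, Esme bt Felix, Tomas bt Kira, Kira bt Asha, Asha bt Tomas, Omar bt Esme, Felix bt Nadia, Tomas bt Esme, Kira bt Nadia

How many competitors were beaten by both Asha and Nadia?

Asha beat: Tomas, Esme, Nadia, Felix.
Nadia beat: no one.
No one was beaten by both.

0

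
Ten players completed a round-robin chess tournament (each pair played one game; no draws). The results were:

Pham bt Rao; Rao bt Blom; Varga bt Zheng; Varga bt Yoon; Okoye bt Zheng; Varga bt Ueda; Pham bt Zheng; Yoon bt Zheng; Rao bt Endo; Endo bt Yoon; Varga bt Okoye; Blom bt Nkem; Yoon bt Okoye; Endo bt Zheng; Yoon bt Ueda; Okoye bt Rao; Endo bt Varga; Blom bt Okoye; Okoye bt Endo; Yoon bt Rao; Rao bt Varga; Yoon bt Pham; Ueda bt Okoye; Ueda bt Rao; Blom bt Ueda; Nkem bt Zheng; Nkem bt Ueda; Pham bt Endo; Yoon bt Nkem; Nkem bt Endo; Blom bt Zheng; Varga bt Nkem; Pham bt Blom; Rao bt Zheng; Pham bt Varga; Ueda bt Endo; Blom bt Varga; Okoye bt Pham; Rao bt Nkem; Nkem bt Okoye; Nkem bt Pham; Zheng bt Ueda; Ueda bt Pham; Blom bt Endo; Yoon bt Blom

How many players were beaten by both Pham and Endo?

Pham beat: Zheng, Endo, Rao, Varga, Blom.
Endo beat: Zheng, Varga, Yoon.
Both beat: Zheng, Varga — 2.

2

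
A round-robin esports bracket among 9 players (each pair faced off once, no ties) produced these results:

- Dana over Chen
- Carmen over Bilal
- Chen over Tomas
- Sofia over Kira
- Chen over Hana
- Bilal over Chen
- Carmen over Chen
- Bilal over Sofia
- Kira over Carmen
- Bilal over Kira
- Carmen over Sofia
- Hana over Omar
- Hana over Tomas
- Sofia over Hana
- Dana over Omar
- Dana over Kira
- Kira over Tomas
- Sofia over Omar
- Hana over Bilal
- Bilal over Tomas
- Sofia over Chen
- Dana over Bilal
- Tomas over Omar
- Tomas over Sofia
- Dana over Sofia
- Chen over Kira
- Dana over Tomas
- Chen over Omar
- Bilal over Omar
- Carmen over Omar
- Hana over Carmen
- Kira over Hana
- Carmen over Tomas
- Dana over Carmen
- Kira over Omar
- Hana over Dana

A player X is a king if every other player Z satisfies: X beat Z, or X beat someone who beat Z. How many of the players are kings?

Kira reaches everyone (king).
Hana reaches everyone (king).
Dana reaches everyone (king).
Bilal cannot reach Dana in two steps.
Chen reaches everyone (king).
Omar cannot reach Kira, Hana, Dana, Bilal, Chen, Tomas, Carmen, Sofia in two steps.
Tomas cannot reach Dana, Bilal, Carmen in two steps.
Carmen cannot reach Dana in two steps.
Sofia reaches everyone (king).
Kings: Kira, Hana, Dana, Chen, Sofia — 5.

5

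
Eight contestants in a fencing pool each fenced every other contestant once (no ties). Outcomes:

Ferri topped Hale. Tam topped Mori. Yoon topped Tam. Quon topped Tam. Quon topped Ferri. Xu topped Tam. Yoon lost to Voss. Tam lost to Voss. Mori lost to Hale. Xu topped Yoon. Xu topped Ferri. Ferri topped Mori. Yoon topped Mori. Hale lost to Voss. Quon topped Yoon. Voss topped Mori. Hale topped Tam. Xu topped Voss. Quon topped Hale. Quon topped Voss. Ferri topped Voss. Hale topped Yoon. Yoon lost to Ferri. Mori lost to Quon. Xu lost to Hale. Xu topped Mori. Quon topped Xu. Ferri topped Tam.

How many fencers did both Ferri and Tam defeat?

1

Ferri beat: Mori, Tam, Yoon, Voss, Hale.
Tam beat: Mori.
Both beat: Mori — 1.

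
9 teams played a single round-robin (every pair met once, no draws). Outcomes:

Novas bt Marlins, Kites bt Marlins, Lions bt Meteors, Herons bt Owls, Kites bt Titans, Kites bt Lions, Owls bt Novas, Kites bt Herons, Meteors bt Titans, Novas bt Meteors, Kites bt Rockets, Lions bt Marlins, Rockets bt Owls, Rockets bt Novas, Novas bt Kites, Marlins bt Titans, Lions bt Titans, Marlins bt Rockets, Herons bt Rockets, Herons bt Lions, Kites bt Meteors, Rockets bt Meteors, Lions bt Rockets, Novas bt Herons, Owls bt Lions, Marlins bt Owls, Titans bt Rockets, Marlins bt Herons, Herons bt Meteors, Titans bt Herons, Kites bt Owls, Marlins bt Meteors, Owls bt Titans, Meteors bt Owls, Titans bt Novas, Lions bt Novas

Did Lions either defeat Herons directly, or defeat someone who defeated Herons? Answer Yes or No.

Lions did not beat Herons directly.
Lions beat Meteors, Novas, Marlins, Titans, Rockets. Of those, Novas beat Herons.

Yes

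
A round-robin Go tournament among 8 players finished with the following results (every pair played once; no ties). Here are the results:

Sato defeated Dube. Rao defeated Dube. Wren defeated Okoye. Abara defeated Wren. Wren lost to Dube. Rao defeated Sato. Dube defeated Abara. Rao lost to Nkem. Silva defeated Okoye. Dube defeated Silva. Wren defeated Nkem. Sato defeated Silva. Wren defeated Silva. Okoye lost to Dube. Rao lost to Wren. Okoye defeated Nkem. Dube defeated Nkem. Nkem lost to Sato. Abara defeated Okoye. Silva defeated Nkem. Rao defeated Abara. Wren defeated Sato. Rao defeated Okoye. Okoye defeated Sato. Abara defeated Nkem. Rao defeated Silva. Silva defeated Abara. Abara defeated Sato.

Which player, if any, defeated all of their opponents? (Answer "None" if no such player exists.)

None

Highest win total is Wren with 5 (out of 7 possible).
Wren lost to Abara, Dube, so no player went undefeated.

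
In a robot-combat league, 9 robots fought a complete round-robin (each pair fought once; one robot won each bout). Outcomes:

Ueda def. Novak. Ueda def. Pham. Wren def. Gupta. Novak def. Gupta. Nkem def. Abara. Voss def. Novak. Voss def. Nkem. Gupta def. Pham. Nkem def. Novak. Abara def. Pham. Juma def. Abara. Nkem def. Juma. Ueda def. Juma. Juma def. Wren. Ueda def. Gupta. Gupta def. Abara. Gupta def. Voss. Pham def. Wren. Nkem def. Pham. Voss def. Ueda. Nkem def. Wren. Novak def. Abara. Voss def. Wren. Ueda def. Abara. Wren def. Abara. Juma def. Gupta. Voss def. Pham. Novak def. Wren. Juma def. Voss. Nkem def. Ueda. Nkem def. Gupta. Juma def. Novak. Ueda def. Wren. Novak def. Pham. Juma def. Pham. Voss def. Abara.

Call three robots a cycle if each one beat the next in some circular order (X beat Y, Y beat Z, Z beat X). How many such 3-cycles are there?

8

Win totals: Nkem 7, Wren 2, Voss 6, Novak 4, Abara 1, Ueda 6, Gupta 3, Pham 1, Juma 6.
A robot with w wins dominates both others in C(w,2) triples; summing gives 21 + 1 + 15 + 6 + 0 + 15 + 3 + 0 + 15 = 76 transitive triples.
Total triples C(9,3) = 84, so cyclic triples = 84 − 76 = 8.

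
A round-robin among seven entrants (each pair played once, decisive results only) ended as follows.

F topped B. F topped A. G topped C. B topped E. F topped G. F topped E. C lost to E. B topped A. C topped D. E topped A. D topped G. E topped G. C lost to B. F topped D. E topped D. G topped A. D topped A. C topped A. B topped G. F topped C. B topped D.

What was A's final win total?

0

A's results: beat no one; lost to B, C, D, E, F, G.
That is 0 wins.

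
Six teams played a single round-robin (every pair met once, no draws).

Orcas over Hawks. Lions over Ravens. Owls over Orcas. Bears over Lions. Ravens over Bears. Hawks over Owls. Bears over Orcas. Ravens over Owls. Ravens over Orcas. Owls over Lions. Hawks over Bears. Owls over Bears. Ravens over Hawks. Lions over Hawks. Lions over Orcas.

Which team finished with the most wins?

Win totals: Owls 3, Orcas 1, Ravens 4, Lions 3, Hawks 2, Bears 2.
Ravens leads with 4 wins (next highest: 3).

Ravens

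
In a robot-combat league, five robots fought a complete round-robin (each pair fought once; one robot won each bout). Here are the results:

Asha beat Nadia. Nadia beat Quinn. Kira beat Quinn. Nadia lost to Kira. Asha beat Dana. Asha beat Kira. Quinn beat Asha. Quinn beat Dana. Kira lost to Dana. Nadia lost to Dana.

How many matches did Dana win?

Dana's results: beat Kira, Nadia; lost to Quinn, Asha.
That is 2 wins.

2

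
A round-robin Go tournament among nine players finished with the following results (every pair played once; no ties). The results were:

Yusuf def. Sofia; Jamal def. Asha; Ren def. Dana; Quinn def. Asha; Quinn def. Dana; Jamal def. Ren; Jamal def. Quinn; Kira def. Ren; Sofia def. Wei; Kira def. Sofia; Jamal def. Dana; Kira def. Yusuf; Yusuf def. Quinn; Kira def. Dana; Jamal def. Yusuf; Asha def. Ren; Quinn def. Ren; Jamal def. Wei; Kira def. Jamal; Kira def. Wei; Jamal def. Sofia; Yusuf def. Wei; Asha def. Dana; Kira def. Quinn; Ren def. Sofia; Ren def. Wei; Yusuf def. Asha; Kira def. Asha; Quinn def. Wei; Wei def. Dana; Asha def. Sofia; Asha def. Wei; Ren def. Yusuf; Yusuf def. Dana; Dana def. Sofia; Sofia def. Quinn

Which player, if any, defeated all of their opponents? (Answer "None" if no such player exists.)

Kira

Kira has 8 wins out of 8 opponents — a perfect record.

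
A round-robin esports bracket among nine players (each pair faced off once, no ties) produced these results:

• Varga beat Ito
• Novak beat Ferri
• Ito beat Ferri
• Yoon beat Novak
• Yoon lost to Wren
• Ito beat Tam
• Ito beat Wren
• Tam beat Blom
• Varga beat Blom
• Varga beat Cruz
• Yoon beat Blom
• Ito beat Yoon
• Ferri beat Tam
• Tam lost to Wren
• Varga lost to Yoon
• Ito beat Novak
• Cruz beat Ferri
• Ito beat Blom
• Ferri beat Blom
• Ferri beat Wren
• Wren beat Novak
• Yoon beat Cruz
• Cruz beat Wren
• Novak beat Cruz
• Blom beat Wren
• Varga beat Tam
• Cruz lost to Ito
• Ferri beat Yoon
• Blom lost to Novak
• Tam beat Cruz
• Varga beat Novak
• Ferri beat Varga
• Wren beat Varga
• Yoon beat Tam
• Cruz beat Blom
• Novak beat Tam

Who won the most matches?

Ito

Win totals: Ferri 5, Wren 4, Novak 4, Cruz 3, Tam 2, Varga 5, Ito 7, Yoon 5, Blom 1.
Ito leads with 7 wins (next highest: 5).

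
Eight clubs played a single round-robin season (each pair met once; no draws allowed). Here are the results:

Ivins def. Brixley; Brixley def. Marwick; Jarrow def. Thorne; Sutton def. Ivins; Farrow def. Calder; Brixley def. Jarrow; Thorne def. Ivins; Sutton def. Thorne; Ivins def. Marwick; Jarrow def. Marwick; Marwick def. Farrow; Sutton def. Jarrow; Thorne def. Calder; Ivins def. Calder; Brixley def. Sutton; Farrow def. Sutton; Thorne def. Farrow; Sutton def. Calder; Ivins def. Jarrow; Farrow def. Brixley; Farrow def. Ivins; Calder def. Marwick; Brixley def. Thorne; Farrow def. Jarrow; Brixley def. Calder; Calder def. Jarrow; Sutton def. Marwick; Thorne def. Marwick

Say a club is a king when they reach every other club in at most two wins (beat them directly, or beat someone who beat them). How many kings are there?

Jarrow cannot reach Sutton, Brixley in two steps.
Ivins reaches everyone (king).
Sutton reaches everyone (king).
Farrow reaches everyone (king).
Brixley reaches everyone (king).
Thorne reaches everyone (king).
Marwick cannot reach Thorne in two steps.
Calder cannot reach Ivins, Sutton, Brixley in two steps.
Kings: Ivins, Sutton, Farrow, Brixley, Thorne — 5.

5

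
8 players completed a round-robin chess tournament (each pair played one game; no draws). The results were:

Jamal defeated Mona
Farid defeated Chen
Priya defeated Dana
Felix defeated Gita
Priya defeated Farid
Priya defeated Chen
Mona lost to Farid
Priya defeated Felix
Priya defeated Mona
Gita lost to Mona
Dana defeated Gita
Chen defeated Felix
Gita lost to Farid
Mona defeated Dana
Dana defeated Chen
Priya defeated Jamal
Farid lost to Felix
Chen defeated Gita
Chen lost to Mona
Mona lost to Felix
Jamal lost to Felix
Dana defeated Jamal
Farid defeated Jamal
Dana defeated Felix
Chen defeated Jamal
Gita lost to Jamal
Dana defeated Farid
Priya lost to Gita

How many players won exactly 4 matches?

2

Win totals: Gita 1, Dana 5, Jamal 2, Chen 3, Farid 4, Priya 6, Felix 4, Mona 3.
Exactly 4: Farid, Felix — 2 players.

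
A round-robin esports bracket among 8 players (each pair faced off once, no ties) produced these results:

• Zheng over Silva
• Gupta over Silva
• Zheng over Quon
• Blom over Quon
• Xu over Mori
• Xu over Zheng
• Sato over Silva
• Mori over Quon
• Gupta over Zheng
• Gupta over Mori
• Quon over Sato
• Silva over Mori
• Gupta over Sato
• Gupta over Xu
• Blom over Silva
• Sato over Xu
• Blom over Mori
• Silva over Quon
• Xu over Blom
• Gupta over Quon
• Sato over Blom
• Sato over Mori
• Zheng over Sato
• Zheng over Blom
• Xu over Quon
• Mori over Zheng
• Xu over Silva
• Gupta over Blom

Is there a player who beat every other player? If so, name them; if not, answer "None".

Gupta

Gupta has 7 wins out of 7 opponents — a perfect record.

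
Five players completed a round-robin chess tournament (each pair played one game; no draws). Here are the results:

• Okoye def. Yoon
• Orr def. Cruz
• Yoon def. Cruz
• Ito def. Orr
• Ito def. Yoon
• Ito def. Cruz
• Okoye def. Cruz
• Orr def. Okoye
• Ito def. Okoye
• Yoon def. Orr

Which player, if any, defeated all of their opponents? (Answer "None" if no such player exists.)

Ito has 4 wins out of 4 opponents — a perfect record.

Ito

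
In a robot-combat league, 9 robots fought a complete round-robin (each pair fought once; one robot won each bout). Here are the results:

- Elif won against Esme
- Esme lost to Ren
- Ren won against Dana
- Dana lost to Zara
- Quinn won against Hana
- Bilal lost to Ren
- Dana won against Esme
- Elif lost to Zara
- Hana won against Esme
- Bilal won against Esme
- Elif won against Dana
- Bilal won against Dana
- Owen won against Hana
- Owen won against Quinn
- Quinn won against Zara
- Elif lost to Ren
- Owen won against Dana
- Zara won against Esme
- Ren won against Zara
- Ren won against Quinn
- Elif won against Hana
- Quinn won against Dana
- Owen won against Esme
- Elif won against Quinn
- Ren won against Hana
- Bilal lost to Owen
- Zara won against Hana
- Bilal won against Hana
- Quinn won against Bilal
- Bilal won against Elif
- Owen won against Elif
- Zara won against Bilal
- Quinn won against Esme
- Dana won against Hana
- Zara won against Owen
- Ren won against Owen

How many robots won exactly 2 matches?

Win totals: Esme 0, Zara 6, Quinn 5, Owen 6, Elif 4, Hana 1, Bilal 4, Dana 2, Ren 8.
Exactly 2: Dana — 1 robot.

1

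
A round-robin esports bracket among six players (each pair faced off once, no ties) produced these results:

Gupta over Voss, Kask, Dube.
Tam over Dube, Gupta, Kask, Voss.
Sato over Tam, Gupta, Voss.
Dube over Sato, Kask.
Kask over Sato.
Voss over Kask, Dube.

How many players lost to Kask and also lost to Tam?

Kask beat: Sato.
Tam beat: Dube, Voss, Gupta, Kask.
No one was beaten by both.

0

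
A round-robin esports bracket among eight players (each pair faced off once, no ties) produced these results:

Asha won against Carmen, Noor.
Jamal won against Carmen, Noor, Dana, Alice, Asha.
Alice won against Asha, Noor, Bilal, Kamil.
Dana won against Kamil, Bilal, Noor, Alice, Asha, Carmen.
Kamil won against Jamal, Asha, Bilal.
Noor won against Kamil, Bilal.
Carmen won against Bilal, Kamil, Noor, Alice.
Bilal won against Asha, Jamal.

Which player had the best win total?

Dana

Win totals: Asha 2, Kamil 3, Dana 6, Bilal 2, Carmen 4, Noor 2, Alice 4, Jamal 5.
Dana leads with 6 wins (next highest: 5).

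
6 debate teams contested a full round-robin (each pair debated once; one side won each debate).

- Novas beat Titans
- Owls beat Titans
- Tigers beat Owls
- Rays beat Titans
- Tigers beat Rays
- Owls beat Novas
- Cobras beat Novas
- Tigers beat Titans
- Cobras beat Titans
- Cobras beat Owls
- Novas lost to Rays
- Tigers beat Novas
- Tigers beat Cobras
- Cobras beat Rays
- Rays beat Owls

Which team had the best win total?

Win totals: Rays 3, Owls 2, Tigers 5, Cobras 4, Novas 1, Titans 0.
Tigers leads with 5 wins (next highest: 4).

Tigers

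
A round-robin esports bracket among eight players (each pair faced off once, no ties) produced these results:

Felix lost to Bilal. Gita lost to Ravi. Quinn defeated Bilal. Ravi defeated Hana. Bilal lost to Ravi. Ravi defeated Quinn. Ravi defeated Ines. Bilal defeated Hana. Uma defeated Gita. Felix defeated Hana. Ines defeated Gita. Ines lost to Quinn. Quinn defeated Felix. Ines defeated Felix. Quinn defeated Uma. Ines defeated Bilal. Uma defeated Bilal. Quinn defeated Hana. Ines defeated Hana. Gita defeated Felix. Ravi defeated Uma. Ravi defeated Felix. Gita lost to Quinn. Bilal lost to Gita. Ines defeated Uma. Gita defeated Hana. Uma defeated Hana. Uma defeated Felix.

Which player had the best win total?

Win totals: Uma 4, Ravi 7, Felix 1, Quinn 6, Hana 0, Bilal 2, Ines 5, Gita 3.
Ravi leads with 7 wins (next highest: 6).

Ravi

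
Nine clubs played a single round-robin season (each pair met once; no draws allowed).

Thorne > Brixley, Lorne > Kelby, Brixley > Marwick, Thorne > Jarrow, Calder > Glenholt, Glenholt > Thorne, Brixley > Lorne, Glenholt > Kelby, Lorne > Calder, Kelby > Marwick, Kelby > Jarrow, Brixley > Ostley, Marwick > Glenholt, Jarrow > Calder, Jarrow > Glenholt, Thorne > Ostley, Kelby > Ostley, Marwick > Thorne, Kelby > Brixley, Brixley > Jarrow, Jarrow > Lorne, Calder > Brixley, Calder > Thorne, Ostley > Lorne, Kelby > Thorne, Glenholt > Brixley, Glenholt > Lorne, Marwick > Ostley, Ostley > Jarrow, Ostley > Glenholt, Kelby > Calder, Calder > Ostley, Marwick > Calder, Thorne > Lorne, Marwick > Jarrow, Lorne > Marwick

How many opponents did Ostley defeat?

3

Ostley's results: beat Glenholt, Jarrow, Lorne; lost to Thorne, Brixley, Calder, Marwick, Kelby.
That is 3 wins.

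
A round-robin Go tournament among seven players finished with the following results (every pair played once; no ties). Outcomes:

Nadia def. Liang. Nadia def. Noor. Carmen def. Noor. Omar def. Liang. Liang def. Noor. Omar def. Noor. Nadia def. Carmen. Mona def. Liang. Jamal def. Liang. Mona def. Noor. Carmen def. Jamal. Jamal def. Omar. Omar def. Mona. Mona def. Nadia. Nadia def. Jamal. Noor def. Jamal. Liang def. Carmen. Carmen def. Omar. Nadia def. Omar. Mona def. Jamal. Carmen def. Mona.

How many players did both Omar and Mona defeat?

2

Omar beat: Mona, Noor, Liang.
Mona beat: Nadia, Noor, Jamal, Liang.
Both beat: Noor, Liang — 2.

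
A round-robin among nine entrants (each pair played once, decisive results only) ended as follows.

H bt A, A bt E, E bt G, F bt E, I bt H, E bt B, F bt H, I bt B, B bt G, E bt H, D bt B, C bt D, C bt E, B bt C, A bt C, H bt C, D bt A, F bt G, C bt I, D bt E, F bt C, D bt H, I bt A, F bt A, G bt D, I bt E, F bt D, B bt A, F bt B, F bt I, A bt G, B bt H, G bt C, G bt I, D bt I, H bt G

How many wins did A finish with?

A's results: beat C, E, G; lost to B, D, F, H, I.
That is 3 wins.

3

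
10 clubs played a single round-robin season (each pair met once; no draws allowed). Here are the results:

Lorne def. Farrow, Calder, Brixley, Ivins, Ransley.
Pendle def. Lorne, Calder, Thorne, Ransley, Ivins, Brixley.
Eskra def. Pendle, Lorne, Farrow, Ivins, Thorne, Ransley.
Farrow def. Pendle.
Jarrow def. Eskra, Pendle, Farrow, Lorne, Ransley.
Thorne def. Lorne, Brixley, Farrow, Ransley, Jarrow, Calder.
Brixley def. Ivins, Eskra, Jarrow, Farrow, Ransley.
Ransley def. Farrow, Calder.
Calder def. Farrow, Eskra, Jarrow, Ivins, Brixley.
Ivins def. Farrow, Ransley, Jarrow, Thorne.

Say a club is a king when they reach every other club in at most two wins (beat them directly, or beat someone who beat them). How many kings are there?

8

Calder reaches everyone (king).
Ransley cannot reach Thorne, Lorne in two steps.
Thorne reaches everyone (king).
Ivins reaches everyone (king).
Lorne reaches everyone (king).
Farrow cannot reach Jarrow, Eskra in two steps.
Jarrow reaches everyone (king).
Brixley reaches everyone (king).
Eskra reaches everyone (king).
Pendle reaches everyone (king).
Kings: Calder, Thorne, Ivins, Lorne, Jarrow, Brixley, Eskra, Pendle — 8.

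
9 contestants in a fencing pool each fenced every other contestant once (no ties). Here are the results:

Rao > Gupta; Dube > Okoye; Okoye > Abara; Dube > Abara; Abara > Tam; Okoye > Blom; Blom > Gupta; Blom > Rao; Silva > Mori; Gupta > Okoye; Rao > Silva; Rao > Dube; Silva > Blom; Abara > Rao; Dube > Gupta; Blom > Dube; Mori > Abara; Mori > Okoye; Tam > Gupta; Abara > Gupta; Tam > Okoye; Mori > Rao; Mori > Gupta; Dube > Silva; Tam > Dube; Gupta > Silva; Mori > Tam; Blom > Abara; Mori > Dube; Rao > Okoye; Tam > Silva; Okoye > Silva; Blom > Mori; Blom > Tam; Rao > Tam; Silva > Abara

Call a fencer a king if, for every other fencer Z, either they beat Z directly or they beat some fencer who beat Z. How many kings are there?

6

Blom reaches everyone (king).
Rao reaches everyone (king).
Abara cannot reach Blom, Mori in two steps.
Gupta cannot reach Rao, Tam, Dube in two steps.
Silva reaches everyone (king).
Mori reaches everyone (king).
Tam cannot reach Rao in two steps.
Okoye reaches everyone (king).
Dube reaches everyone (king).
Kings: Blom, Rao, Silva, Mori, Okoye, Dube — 6.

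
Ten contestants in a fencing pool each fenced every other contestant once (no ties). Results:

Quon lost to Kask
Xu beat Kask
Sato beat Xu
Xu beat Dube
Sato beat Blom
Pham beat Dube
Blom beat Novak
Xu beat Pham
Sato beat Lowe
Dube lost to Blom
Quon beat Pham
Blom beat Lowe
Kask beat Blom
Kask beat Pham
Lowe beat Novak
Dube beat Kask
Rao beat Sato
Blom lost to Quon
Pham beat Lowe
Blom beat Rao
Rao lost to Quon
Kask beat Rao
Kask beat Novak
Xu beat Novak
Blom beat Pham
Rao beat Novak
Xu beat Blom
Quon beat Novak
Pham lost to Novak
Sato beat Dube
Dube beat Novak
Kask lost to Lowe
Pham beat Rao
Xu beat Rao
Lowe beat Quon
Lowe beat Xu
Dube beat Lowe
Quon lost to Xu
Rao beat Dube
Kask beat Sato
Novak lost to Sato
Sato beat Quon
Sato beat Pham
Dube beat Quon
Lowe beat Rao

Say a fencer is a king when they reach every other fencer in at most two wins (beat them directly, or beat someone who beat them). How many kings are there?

7

Sato reaches everyone (king).
Rao reaches everyone (king).
Dube reaches everyone (king).
Blom reaches everyone (king).
Novak cannot reach Sato, Blom, Quon, Xu, Kask in two steps.
Pham cannot reach Blom in two steps.
Quon cannot reach Xu, Kask in two steps.
Xu reaches everyone (king).
Kask reaches everyone (king).
Lowe reaches everyone (king).
Kings: Sato, Rao, Dube, Blom, Xu, Kask, Lowe — 7.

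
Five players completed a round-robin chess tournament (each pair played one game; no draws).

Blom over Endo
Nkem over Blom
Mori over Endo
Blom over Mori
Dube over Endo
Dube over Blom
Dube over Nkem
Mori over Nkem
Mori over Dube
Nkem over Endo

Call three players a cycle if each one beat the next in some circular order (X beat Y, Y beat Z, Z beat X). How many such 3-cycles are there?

2

Of the C(5,3) = 10 triples, the cyclic ones are: {Mori, Nkem, Blom}; {Mori, Dube, Blom}.
That is 2.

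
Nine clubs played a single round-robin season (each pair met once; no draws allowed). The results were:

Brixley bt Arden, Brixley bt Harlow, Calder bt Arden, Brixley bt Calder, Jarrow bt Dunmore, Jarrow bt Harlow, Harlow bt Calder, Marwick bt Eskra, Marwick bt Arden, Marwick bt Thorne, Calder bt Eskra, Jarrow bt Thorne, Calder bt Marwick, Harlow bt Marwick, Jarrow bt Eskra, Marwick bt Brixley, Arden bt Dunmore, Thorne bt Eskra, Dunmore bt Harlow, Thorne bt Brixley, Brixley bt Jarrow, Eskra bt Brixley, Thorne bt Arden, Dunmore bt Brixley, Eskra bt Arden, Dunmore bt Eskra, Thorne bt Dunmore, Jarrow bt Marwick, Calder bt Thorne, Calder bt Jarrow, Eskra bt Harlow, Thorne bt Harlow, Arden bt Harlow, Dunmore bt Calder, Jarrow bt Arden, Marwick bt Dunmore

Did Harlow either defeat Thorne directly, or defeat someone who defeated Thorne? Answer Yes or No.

Yes

Harlow did not beat Thorne directly.
Harlow beat Calder, Marwick. Of those, Calder beat Thorne.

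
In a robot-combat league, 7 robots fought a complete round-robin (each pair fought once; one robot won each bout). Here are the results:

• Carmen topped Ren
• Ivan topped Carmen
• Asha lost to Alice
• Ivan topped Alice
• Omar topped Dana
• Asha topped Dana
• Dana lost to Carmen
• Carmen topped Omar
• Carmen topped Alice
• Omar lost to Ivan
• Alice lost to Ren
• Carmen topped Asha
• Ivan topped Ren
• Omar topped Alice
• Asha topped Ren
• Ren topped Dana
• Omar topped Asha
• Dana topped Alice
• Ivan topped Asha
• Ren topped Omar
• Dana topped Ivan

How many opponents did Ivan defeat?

Ivan's results: beat Alice, Asha, Ren, Carmen, Omar; lost to Dana.
That is 5 wins.

5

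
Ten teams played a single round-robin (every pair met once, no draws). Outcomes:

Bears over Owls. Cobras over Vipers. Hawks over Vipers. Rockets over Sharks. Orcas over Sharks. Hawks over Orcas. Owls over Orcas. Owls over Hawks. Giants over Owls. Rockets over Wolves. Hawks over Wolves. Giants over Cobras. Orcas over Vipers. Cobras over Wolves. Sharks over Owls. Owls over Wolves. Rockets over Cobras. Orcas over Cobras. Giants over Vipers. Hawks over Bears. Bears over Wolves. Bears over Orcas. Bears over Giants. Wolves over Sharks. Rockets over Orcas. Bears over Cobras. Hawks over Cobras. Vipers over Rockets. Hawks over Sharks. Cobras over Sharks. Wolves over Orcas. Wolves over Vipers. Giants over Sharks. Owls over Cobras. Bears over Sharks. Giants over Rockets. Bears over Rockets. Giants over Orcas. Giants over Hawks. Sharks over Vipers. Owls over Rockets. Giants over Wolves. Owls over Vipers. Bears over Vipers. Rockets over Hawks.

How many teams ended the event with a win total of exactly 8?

Win totals: Owls 6, Rockets 5, Bears 8, Vipers 1, Hawks 6, Cobras 3, Sharks 2, Wolves 3, Orcas 3, Giants 8.
Exactly 8: Bears, Giants — 2 teams.

2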